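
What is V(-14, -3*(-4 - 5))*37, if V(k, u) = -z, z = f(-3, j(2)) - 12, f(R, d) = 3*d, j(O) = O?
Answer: 222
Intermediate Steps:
z = -6 (z = 3*2 - 12 = 6 - 12 = -6)
V(k, u) = 6 (V(k, u) = -1*(-6) = 6)
V(-14, -3*(-4 - 5))*37 = 6*37 = 222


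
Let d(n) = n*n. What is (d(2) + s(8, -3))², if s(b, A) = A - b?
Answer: 49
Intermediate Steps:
d(n) = n²
(d(2) + s(8, -3))² = (2² + (-3 - 1*8))² = (4 + (-3 - 8))² = (4 - 11)² = (-7)² = 49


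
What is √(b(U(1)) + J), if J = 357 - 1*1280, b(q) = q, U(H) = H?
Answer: I*√922 ≈ 30.364*I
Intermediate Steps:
J = -923 (J = 357 - 1280 = -923)
√(b(U(1)) + J) = √(1 - 923) = √(-922) = I*√922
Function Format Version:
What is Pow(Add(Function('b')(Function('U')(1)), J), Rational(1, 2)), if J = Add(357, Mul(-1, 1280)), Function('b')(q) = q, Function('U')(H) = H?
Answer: Mul(I, Pow(922, Rational(1, 2))) ≈ Mul(30.364, I)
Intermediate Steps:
J = -923 (J = Add(357, -1280) = -923)
Pow(Add(Function('b')(Function('U')(1)), J), Rational(1, 2)) = Pow(Add(1, -923), Rational(1, 2)) = Pow(-922, Rational(1, 2)) = Mul(I, Pow(922, Rational(1, 2)))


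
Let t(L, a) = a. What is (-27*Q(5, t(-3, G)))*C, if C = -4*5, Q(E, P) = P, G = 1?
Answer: 540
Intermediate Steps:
C = -20
(-27*Q(5, t(-3, G)))*C = -27*1*(-20) = -27*(-20) = 540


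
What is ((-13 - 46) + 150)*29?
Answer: 2639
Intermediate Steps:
((-13 - 46) + 150)*29 = (-59 + 150)*29 = 91*29 = 2639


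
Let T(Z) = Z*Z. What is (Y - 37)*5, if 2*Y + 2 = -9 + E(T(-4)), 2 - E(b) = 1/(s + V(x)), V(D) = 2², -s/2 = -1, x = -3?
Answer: -2495/12 ≈ -207.92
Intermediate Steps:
s = 2 (s = -2*(-1) = 2)
T(Z) = Z²
V(D) = 4
E(b) = 11/6 (E(b) = 2 - 1/(2 + 4) = 2 - 1/6 = 2 - 1*⅙ = 2 - ⅙ = 11/6)
Y = -55/12 (Y = -1 + (-9 + 11/6)/2 = -1 + (½)*(-43/6) = -1 - 43/12 = -55/12 ≈ -4.5833)
(Y - 37)*5 = (-55/12 - 37)*5 = -499/12*5 = -2495/12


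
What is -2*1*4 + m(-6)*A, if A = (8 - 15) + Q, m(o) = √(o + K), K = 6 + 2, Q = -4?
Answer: -8 - 11*√2 ≈ -23.556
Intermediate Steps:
K = 8
m(o) = √(8 + o) (m(o) = √(o + 8) = √(8 + o))
A = -11 (A = (8 - 15) - 4 = -7 - 4 = -11)
-2*1*4 + m(-6)*A = -2*1*4 + √(8 - 6)*(-11) = -2*4 + √2*(-11) = -8 - 11*√2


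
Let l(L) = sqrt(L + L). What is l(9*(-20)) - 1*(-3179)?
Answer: 3179 + 6*I*sqrt(10) ≈ 3179.0 + 18.974*I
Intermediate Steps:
l(L) = sqrt(2)*sqrt(L) (l(L) = sqrt(2*L) = sqrt(2)*sqrt(L))
l(9*(-20)) - 1*(-3179) = sqrt(2)*sqrt(9*(-20)) - 1*(-3179) = sqrt(2)*sqrt(-180) + 3179 = sqrt(2)*(6*I*sqrt(5)) + 3179 = 6*I*sqrt(10) + 3179 = 3179 + 6*I*sqrt(10)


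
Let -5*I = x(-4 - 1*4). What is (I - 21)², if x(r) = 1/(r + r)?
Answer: 2819041/6400 ≈ 440.48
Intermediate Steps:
x(r) = 1/(2*r)
I = 1/80 (I = -1/(10*(-4 - 1*4)) = -1/(10*(-4 - 4)) = -1/(10*(-8)) = -(-1)/(10*8) = -⅕*(-1/16) = 1/80 ≈ 0.012500)
(I - 21)² = (1/80 - 21)² = (-1679/80)² = 2819041/6400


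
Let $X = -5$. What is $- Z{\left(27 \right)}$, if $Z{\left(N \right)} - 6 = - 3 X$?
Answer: $-21$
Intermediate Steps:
$Z{\left(N \right)} = 21$ ($Z{\left(N \right)} = 6 - -15 = 6 + 15 = 21$)
$- Z{\left(27 \right)} = \left(-1\right) 21 = -21$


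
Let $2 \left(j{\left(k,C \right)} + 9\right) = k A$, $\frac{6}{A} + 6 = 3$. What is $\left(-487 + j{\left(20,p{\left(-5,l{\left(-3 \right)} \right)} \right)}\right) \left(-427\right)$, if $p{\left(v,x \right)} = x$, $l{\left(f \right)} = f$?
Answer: $220332$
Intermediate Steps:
$A = -2$ ($A = \frac{6}{-6 + 3} = \frac{6}{-3} = 6 \left(- \frac{1}{3}\right) = -2$)
$j{\left(k,C \right)} = -9 - k$ ($j{\left(k,C \right)} = -9 + \frac{k \left(-2\right)}{2} = -9 + \frac{\left(-2\right) k}{2} = -9 - k$)
$\left(-487 + j{\left(20,p{\left(-5,l{\left(-3 \right)} \right)} \right)}\right) \left(-427\right) = \left(-487 - 29\right) \left(-427\right) = \left(-516\right) \left(-427\right) = 220332$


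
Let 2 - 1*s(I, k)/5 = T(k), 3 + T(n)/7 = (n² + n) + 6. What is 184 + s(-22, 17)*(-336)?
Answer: 3630664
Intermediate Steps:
T(n) = 21 + 7*n + 7*n² (T(n) = -21 + 7*((n² + n) + 6) = -21 + 7*((n + n²) + 6) = -21 + 7*(6 + n + n²) = -21 + (42 + 7*n + 7*n²) = 21 + 7*n + 7*n²)
s(I, k) = -95 - 35*k - 35*k² (s(I, k) = 10 - 5*(21 + 7*k + 7*k²) = 10 + (-105 - 35*k - 35*k²) = -95 - 35*k - 35*k²)
184 + s(-22, 17)*(-336) = 184 + (-95 - 35*17 - 35*17²)*(-336) = 184 + (-95 - 595 - 35*289)*(-336) = 184 + (-95 - 595 - 10115)*(-336) = 184 - 10805*(-336) = 184 + 3630480 = 3630664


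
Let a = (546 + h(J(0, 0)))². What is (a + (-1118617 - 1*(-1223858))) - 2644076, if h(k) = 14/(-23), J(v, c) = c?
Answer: -1185691779/529 ≈ -2.2414e+6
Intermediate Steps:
h(k) = -14/23 (h(k) = 14*(-1/23) = -14/23)
a = 157351936/529 (a = (546 - 14/23)² = (12544/23)² = 157351936/529 ≈ 2.9745e+5)
(a + (-1118617 - 1*(-1223858))) - 2644076 = (157351936/529 + (-1118617 - 1*(-1223858))) - 2644076 = (157351936/529 + (-1118617 + 1223858)) - 2644076 = (157351936/529 + 105241) - 2644076 = 213024425/529 - 2644076 = -1185691779/529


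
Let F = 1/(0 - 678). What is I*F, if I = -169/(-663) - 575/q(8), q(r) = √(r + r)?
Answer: 29273/138312 ≈ 0.21164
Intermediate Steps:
q(r) = √2*√r (q(r) = √(2*r) = √2*√r)
I = -29273/204 (I = -169/(-663) - 575/(√2*√8) = -169*(-1/663) - 575/(√2*(2*√2)) = 13/51 - 575/4 = -29273/204 ≈ -143.50)
F = -1/678 (F = 1/(-678) = -1/678 ≈ -0.0014749)
I*F = -29273/204*(-1/678) = 29273/138312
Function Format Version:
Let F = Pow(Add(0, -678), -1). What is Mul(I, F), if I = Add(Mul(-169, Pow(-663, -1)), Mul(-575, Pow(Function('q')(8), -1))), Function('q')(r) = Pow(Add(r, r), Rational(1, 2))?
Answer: Rational(29273, 138312) ≈ 0.21164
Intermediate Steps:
Function('q')(r) = Mul(Pow(2, Rational(1, 2)), Pow(r, Rational(1, 2))) (Function('q')(r) = Pow(Mul(2, r), Rational(1, 2)) = Mul(Pow(2, Rational(1, 2)), Pow(r, Rational(1, 2))))
I = Rational(-29273, 204) (I = Add(Mul(-169, Pow(-663, -1)), Mul(-575, Pow(Mul(Pow(2, Rational(1, 2)), Pow(8, Rational(1, 2))), -1))) = Add(Mul(-169, Rational(-1, 663)), Mul(-575, Pow(Mul(Pow(2, Rational(1, 2)), Mul(2, Pow(2, Rational(1, 2)))), -1))) = Add(Rational(13, 51), Mul(-575, Pow(4, -1))) = Add(Rational(13, 51), Mul(-575, Rational(1, 4))) = Add(Rational(13, 51), Rational(-575, 4)) = Rational(-29273, 204) ≈ -143.50)
F = Rational(-1, 678) (F = Pow(-678, -1) = Rational(-1, 678) ≈ -0.0014749)
Mul(I, F) = Mul(Rational(-29273, 204), Rational(-1, 678)) = Rational(29273, 138312)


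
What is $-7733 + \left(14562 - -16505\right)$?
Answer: $23334$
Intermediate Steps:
$-7733 + \left(14562 - -16505\right) = -7733 + \left(14562 + 16505\right) = -7733 + 31067 = 23334$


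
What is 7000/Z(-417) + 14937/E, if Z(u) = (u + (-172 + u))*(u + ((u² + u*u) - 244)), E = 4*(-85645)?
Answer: -2609197004387/59814416955580 ≈ -0.043622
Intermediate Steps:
E = -342580
Z(u) = (-172 + 2*u)*(-244 + u + 2*u²) (Z(u) = (-172 + 2*u)*(u + ((u² + u²) - 244)) = (-172 + 2*u)*(u + (2*u² - 244)) = (-172 + 2*u)*(u + (-244 + 2*u²)) = (-172 + 2*u)*(-244 + u + 2*u²))
7000/Z(-417) + 14937/E = 7000/(41968 - 660*(-417) - 342*(-417)² + 4*(-417)³) + 14937/(-342580) = 7000/(41968 + 275220 - 342*173889 + 4*(-72511713)) + 14937*(-1/342580) = 7000/(41968 + 275220 - 59470038 - 290046852) - 14937/342580 = 7000/(-349199702) - 14937/342580 = 7000*(-1/349199702) - 14937/342580 = -3500/174599851 - 14937/342580 = -2609197004387/59814416955580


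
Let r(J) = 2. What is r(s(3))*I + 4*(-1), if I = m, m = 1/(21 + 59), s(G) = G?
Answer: -159/40 ≈ -3.9750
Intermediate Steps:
m = 1/80 ≈ 0.012500
I = 1/80 ≈ 0.012500
r(s(3))*I + 4*(-1) = 2*(1/80) + 4*(-1) = 1/40 - 4 = -159/40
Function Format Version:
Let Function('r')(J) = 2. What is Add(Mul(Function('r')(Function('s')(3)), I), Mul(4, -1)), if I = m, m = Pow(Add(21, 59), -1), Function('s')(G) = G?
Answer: Rational(-159, 40) ≈ -3.9750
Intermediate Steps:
m = Rational(1, 80) (m = Pow(80, -1) = Rational(1, 80) ≈ 0.012500)
I = Rational(1, 80) ≈ 0.012500
Add(Mul(Function('r')(Function('s')(3)), I), Mul(4, -1)) = Add(Mul(2, Rational(1, 80)), Mul(4, -1)) = Add(Rational(1, 40), -4) = Rational(-159, 40)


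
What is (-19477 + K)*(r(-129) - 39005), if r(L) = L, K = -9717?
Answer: 1142477996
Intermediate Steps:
(-19477 + K)*(r(-129) - 39005) = (-19477 - 9717)*(-129 - 39005) = -29194*(-39134) = 1142477996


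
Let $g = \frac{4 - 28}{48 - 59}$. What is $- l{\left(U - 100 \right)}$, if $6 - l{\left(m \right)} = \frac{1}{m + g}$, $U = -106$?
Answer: $- \frac{13463}{2242} \approx -6.0049$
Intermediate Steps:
$g = \frac{24}{11}$ ($g = - \frac{24}{-11} = \left(-24\right) \left(- \frac{1}{11}\right) = \frac{24}{11} \approx 2.1818$)
$l{\left(m \right)} = 6 - \frac{1}{\frac{24}{11} + m}$ ($l{\left(m \right)} = 6 - \frac{1}{m + \frac{24}{11}} = 6 - \frac{1}{\frac{24}{11} + m}$)
$- l{\left(U - 100 \right)} = - \frac{133 + 66 \left(-106 - 100\right)}{24 + 11 \left(-106 - 100\right)} = - \frac{133 + 66 \left(-206\right)}{24 + 11 \left(-206\right)} = - \frac{133 - 13596}{24 - 2266} = - \frac{-13463}{-2242} = - \frac{\left(-1\right) \left(-13463\right)}{2242} = \left(-1\right) \frac{13463}{2242} = - \frac{13463}{2242}$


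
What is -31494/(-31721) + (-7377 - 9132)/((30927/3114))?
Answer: -543257232936/327011789 ≈ -1661.3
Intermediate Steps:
-31494/(-31721) + (-7377 - 9132)/((30927/3114)) = -31494*(-1/31721) - 16509/(30927*(1/3114)) = 31494/31721 - 16509/10309/1038 = 31494/31721 - 16509*1038/10309 = 31494/31721 - 17136342/10309 = -543257232936/327011789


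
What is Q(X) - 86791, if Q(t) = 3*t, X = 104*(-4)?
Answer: -88039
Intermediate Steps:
X = -416
Q(X) - 86791 = 3*(-416) - 86791 = -1248 - 86791 = -88039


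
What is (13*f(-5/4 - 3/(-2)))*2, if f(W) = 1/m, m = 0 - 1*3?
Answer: -26/3 ≈ -8.6667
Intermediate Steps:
m = -3 (m = 0 - 3 = -3)
f(W) = -⅓ (f(W) = 1/(-3) = -⅓)
(13*f(-5/4 - 3/(-2)))*2 = (13*(-⅓))*2 = -13/3*2 = -26/3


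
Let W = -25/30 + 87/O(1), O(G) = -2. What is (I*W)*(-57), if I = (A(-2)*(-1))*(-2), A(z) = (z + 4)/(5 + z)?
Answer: 10108/3 ≈ 3369.3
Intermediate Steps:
A(z) = (4 + z)/(5 + z)
I = 4/3 (I = (((4 - 2)/(5 - 2))*(-1))*(-2) = ((2/3)*(-1))*(-2) = (((⅓)*2)*(-1))*(-2) = ((⅔)*(-1))*(-2) = -⅔*(-2) = 4/3 ≈ 1.3333)
W = -133/3 (W = -25/30 + 87/(-2) = -25*1/30 + 87*(-½) = -⅚ - 87/2 = -133/3 ≈ -44.333)
(I*W)*(-57) = ((4/3)*(-133/3))*(-57) = -532/9*(-57) = 10108/3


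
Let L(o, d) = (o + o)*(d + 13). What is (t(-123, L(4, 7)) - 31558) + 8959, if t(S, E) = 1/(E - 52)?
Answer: -2440691/108 ≈ -22599.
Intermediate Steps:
L(o, d) = 2*o*(13 + d) (L(o, d) = (2*o)*(13 + d) = 2*o*(13 + d))
t(S, E) = 1/(-52 + E)
(t(-123, L(4, 7)) - 31558) + 8959 = (1/(-52 + 2*4*(13 + 7)) - 31558) + 8959 = (1/(-52 + 2*4*20) - 31558) + 8959 = (1/(-52 + 160) - 31558) + 8959 = (1/108 - 31558) + 8959 = -3408263/108 + 8959 = -2440691/108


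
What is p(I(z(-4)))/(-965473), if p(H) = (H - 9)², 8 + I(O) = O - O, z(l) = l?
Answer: -289/965473 ≈ -0.00029933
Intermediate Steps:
I(O) = -8 (I(O) = -8 + (O - O) = -8 + 0 = -8)
p(H) = (-9 + H)²
p(I(z(-4)))/(-965473) = (-9 - 8)²/(-965473) = (-17)²*(-1/965473) = 289*(-1/965473) = -289/965473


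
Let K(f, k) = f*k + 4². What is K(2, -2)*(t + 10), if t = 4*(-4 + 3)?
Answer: 72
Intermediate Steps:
t = -4 (t = 4*(-1) = -4)
K(f, k) = 16 + f*k (K(f, k) = f*k + 16 = 16 + f*k)
K(2, -2)*(t + 10) = (16 + 2*(-2))*(-4 + 10) = (16 - 4)*6 = 12*6 = 72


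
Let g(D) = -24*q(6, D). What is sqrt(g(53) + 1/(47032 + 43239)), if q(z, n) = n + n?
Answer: I*sqrt(20730683063633)/90271 ≈ 50.438*I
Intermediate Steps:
q(z, n) = 2*n
g(D) = -48*D
sqrt(g(53) + 1/(47032 + 43239)) = sqrt(-48*53 + 1/(47032 + 43239)) = sqrt(-2544 + 1/90271) = sqrt(-229649423/90271) = I*sqrt(20730683063633)/90271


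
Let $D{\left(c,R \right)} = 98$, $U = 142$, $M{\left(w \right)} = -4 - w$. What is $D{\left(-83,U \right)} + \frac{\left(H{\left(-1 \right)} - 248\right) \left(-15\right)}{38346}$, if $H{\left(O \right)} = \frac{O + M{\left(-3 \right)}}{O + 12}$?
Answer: $\frac{985189}{10043} \approx 98.097$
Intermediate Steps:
$H{\left(O \right)} = \frac{-1 + O}{12 + O}$ ($H{\left(O \right)} = \frac{O - 1}{O + 12} = \frac{O + \left(-4 + 3\right)}{12 + O} = \frac{O - 1}{12 + O} = \frac{-1 + O}{12 + O}$)
$D{\left(-83,U \right)} + \frac{\left(H{\left(-1 \right)} - 248\right) \left(-15\right)}{38346} = 98 + \frac{\left(\frac{-1 - 1}{12 - 1} - 248\right) \left(-15\right)}{38346} = 98 + \left(\frac{1}{11} \left(-2\right) - 248\right) \left(-15\right) \frac{1}{38346} = 98 + \left(- \frac{2}{11} - 248\right) \left(-15\right) \frac{1}{38346} = 98 + \left(- \frac{2730}{11}\right) \left(-15\right) \frac{1}{38346} = 98 + \frac{40950}{11} \cdot \frac{1}{38346} = 98 + \frac{975}{10043} = \frac{985189}{10043}$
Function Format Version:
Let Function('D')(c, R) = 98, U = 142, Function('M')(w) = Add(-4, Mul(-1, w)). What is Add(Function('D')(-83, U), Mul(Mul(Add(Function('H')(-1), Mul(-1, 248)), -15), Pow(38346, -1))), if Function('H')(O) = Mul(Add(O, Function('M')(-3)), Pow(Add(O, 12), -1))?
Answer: Rational(985189, 10043) ≈ 98.097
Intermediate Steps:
Function('H')(O) = Mul(Pow(Add(12, O), -1), Add(-1, O)) (Function('H')(O) = Mul(Add(O, Add(-4, Mul(-1, -3))), Pow(Add(O, 12), -1)) = Mul(Add(O, Add(-4, 3)), Pow(Add(12, O), -1)) = Mul(Add(O, -1), Pow(Add(12, O), -1)) = Mul(Add(-1, O), Pow(Add(12, O), -1)) = Mul(Pow(Add(12, O), -1), Add(-1, O)))
Add(Function('D')(-83, U), Mul(Mul(Add(Function('H')(-1), Mul(-1, 248)), -15), Pow(38346, -1))) = Add(98, Mul(Mul(Add(Mul(Pow(Add(12, -1), -1), Add(-1, -1)), Mul(-1, 248)), -15), Pow(38346, -1))) = Add(98, Mul(Mul(Add(Mul(Pow(11, -1), -2), -248), -15), Rational(1, 38346))) = Add(98, Mul(Mul(Add(Mul(Rational(1, 11), -2), -248), -15), Rational(1, 38346))) = Add(98, Mul(Mul(Add(Rational(-2, 11), -248), -15), Rational(1, 38346))) = Add(98, Mul(Mul(Rational(-2730, 11), -15), Rational(1, 38346))) = Add(98, Mul(Rational(40950, 11), Rational(1, 38346))) = Add(98, Rational(975, 10043)) = Rational(985189, 10043)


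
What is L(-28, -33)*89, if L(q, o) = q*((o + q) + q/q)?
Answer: 149520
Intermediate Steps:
L(q, o) = q*(1 + o + q) (L(q, o) = q*((o + q) + 1) = q*(1 + o + q))
L(-28, -33)*89 = -28*(1 - 33 - 28)*89 = -28*(-60)*89 = 1680*89 = 149520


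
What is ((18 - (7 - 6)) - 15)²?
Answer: 4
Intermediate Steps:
((18 - (7 - 6)) - 15)² = ((18 - 1*1) - 15)² = ((18 - 1) - 15)² = (17 - 15)² = 2² = 4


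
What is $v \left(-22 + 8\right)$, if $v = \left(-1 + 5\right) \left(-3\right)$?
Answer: $168$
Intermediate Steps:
$v = -12$ ($v = 4 \left(-3\right) = -12$)
$v \left(-22 + 8\right) = - 12 \left(-22 + 8\right) = \left(-12\right) \left(-14\right) = 168$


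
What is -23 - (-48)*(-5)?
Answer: -263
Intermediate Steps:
-23 - (-48)*(-5) = -23 - 48*5 = -23 - 240 = -263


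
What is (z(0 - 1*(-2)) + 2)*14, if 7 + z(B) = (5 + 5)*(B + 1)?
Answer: 350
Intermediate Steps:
z(B) = 3 + 10*B (z(B) = -7 + (5 + 5)*(B + 1) = -7 + 10*(1 + B) = -7 + (10 + 10*B) = 3 + 10*B)
(z(0 - 1*(-2)) + 2)*14 = ((3 + 10*(0 - 1*(-2))) + 2)*14 = ((3 + 10*(0 + 2)) + 2)*14 = ((3 + 10*2) + 2)*14 = ((3 + 20) + 2)*14 = (23 + 2)*14 = 25*14 = 350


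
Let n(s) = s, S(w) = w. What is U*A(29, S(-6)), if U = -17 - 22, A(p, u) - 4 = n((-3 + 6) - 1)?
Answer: -234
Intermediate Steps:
A(p, u) = 6 (A(p, u) = 4 + ((-3 + 6) - 1) = 4 + (3 - 1) = 4 + 2 = 6)
U = -39
U*A(29, S(-6)) = -39*6 = -234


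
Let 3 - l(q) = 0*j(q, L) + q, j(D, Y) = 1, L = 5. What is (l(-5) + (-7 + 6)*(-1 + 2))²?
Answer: 49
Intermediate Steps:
l(q) = 3 - q (l(q) = 3 - (0*1 + q) = 3 - (0 + q) = 3 - q)
(l(-5) + (-7 + 6)*(-1 + 2))² = ((3 - 1*(-5)) + (-7 + 6)*(-1 + 2))² = ((3 + 5) - 1*1)² = (8 - 1)² = 7² = 49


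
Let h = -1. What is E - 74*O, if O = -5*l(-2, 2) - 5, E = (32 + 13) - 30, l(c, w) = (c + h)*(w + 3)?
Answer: -5165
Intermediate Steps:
l(c, w) = (-1 + c)*(3 + w) (l(c, w) = (c - 1)*(w + 3) = (-1 + c)*(3 + w))
E = 15 (E = 45 - 30 = 15)
O = 70 (O = -5*(-3 - 1*2 + 3*(-2) - 2*2) - 5 = -5*(-3 - 2 - 6 - 4) - 5 = -5*(-15) - 5 = 75 - 5 = 70)
E - 74*O = 15 - 74*70 = 15 - 5180 = -5165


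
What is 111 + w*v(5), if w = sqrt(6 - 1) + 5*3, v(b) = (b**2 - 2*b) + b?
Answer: 411 + 20*sqrt(5) ≈ 455.72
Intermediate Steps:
v(b) = b**2 - b
w = 15 + sqrt(5) (w = sqrt(5) + 15 = 15 + sqrt(5) ≈ 17.236)
111 + w*v(5) = 111 + (15 + sqrt(5))*(5*(-1 + 5)) = 111 + (15 + sqrt(5))*(5*4) = 111 + (15 + sqrt(5))*20 = 111 + (300 + 20*sqrt(5)) = 411 + 20*sqrt(5)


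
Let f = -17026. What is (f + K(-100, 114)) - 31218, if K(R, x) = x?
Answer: -48130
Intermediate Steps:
(f + K(-100, 114)) - 31218 = (-17026 + 114) - 31218 = -16912 - 31218 = -48130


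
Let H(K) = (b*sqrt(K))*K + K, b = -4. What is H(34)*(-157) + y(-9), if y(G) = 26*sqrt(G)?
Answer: -5338 + 78*I + 21352*sqrt(34) ≈ 1.1916e+5 + 78.0*I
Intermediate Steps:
H(K) = K - 4*K**(3/2) (H(K) = (-4*sqrt(K))*K + K = -4*K**(3/2) + K = K - 4*K**(3/2))
H(34)*(-157) + y(-9) = (34 - 136*sqrt(34))*(-157) + 26*sqrt(-9) = (34 - 136*sqrt(34))*(-157) + 26*(3*I) = (34 - 136*sqrt(34))*(-157) + 78*I = (-5338 + 21352*sqrt(34)) + 78*I = -5338 + 78*I + 21352*sqrt(34)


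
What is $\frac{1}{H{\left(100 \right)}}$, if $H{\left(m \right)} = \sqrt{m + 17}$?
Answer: $\frac{\sqrt{13}}{39} \approx 0.09245$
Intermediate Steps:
$H{\left(m \right)} = \sqrt{17 + m}$
$\frac{1}{H{\left(100 \right)}} = \frac{1}{\sqrt{17 + 100}} = \frac{1}{\sqrt{117}} = \frac{1}{3 \sqrt{13}} = \frac{\sqrt{13}}{39}$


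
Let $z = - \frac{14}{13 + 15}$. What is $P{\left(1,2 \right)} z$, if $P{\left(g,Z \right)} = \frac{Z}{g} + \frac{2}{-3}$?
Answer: $- \frac{2}{3} \approx -0.66667$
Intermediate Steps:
$z = - \frac{1}{2}$ ($z = - \frac{14}{28} = \left(-14\right) \frac{1}{28} = - \frac{1}{2} \approx -0.5$)
$P{\left(g,Z \right)} = - \frac{2}{3} + \frac{Z}{g}$ ($P{\left(g,Z \right)} = \frac{Z}{g} + 2 \left(- \frac{1}{3}\right) = \frac{Z}{g} - \frac{2}{3} = - \frac{2}{3} + \frac{Z}{g}$)
$P{\left(1,2 \right)} z = \left(- \frac{2}{3} + \frac{2}{1}\right) \left(- \frac{1}{2}\right) = \left(- \frac{2}{3} + 2 \cdot 1\right) \left(- \frac{1}{2}\right) = \left(- \frac{2}{3} + 2\right) \left(- \frac{1}{2}\right) = \frac{4}{3} \left(- \frac{1}{2}\right) = - \frac{2}{3}$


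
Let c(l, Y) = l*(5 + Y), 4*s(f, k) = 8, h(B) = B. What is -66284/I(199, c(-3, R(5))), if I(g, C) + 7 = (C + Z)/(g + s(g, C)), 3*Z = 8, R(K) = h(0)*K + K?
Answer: 39969252/4303 ≈ 9288.7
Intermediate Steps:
R(K) = K (R(K) = 0*K + K = 0 + K = K)
s(f, k) = 2 (s(f, k) = (¼)*8 = 2)
Z = 8/3 (Z = (⅓)*8 = 8/3 ≈ 2.6667)
I(g, C) = -7 + (8/3 + C)/(2 + g) (I(g, C) = -7 + (C + 8/3)/(g + 2) = -7 + (8/3 + C)/(2 + g))
-66284/I(199, c(-3, R(5))) = -66284*(2 + 199)/(-34/3 - 3*(5 + 5) - 7*199) = -66284*201/(-34/3 - 3*10 - 1393) = -66284*201/(-34/3 - 30 - 1393) = -66284/((1/201)*(-4303/3)) = -66284/(-4303/603) = -66284*(-603/4303) = 39969252/4303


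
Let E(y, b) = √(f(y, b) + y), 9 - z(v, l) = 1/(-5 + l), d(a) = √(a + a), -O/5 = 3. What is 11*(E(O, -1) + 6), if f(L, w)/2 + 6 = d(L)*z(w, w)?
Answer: 66 + 11*√(-243 + 165*I*√30)/3 ≈ 134.25 + 89.019*I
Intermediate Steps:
O = -15 (O = -5*3 = -15)
d(a) = √2*√a (d(a) = √(2*a) = √2*√a)
z(v, l) = 9 - 1/(-5 + l)
f(L, w) = -12 + 2*√2*√L*(-46 + 9*w)/(-5 + w) (f(L, w) = -12 + 2*((√2*√L)*((-46 + 9*w)/(-5 + w))) = -12 + 2*(√2*√L*(-46 + 9*w)/(-5 + w)) = -12 + 2*√2*√L*(-46 + 9*w)/(-5 + w))
E(y, b) = √(y + 2*(30 - 6*b + √2*√y*(-46 + 9*b))/(-5 + b)) (E(y, b) = √(2*(30 - 6*b + √2*√y*(-46 + 9*b))/(-5 + b) + y) = √(y + 2*(30 - 6*b + √2*√y*(-46 + 9*b))/(-5 + b)))
11*(E(O, -1) + 6) = 11*(√((60 - 12*(-1) - 15*(-5 - 1) + 2*√2*√(-15)*(-46 + 9*(-1)))/(-5 - 1)) + 6) = 11*(√((60 + 12 - 15*(-6) + 2*√2*(I*√15)*(-46 - 9))/(-6)) + 6) = 11*(√(-(60 + 12 + 90 + 2*√2*(I*√15)*(-55))/6) + 6) = 11*(√(-(60 + 12 + 90 - 110*I*√30)/6) + 6) = 11*(√(-(162 - 110*I*√30)/6) + 6) = 11*(√(-27 + 55*I*√30/3) + 6) = 11*(6 + √(-27 + 55*I*√30/3)) = 66 + 11*√(-27 + 55*I*√30/3)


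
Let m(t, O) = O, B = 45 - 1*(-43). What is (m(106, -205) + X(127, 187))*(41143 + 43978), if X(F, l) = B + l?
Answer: 5958470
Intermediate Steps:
B = 88 (B = 45 + 43 = 88)
X(F, l) = 88 + l
(m(106, -205) + X(127, 187))*(41143 + 43978) = (-205 + (88 + 187))*(41143 + 43978) = (-205 + 275)*85121 = 70*85121 = 5958470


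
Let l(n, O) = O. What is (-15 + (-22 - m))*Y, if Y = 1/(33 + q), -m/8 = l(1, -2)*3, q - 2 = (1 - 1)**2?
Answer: -17/7 ≈ -2.4286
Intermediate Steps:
q = 2 (q = 2 + (1 - 1)**2 = 2 + 0**2 = 2 + 0 = 2)
m = 48 (m = -(-16)*3 = -8*(-6) = 48)
Y = 1/35 (Y = 1/(33 + 2) = 1/35 ≈ 0.028571)
(-15 + (-22 - m))*Y = (-15 + (-22 - 1*48))*(1/35) = (-15 + (-22 - 48))*(1/35) = (-15 - 70)*(1/35) = -85*1/35 = -17/7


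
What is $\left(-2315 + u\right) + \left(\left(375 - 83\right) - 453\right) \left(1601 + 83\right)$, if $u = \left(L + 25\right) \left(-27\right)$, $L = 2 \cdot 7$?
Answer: $-274492$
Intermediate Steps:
$L = 14$
$u = -1053$ ($u = \left(14 + 25\right) \left(-27\right) = 39 \left(-27\right) = -1053$)
$\left(-2315 + u\right) + \left(\left(375 - 83\right) - 453\right) \left(1601 + 83\right) = \left(-2315 - 1053\right) + \left(\left(375 - 83\right) - 453\right) \left(1601 + 83\right) = -3368 + \left(\left(375 - 83\right) - 453\right) 1684 = -3368 + \left(292 - 453\right) 1684 = -3368 - 271124 = -274492$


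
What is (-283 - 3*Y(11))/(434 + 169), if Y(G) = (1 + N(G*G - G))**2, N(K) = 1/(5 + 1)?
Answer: -3445/7236 ≈ -0.47609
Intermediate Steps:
N(K) = 1/6
Y(G) = 49/36 (Y(G) = (1 + 1/6)**2 = (7/6)**2 = 49/36)
(-283 - 3*Y(11))/(434 + 169) = (-283 - 3*49/36)/(434 + 169) = (-283 - 49/12)/603 = -3445/12*1/603 = -3445/7236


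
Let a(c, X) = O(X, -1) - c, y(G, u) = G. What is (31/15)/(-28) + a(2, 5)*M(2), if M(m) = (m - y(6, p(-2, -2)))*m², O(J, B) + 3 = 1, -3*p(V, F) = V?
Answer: 26849/420 ≈ 63.926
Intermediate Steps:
p(V, F) = -V/3
O(J, B) = -2 (O(J, B) = -3 + 1 = -2)
a(c, X) = -2 - c
M(m) = m²*(-6 + m) (M(m) = (m - 1*6)*m² = (m - 6)*m² = (-6 + m)*m² = m²*(-6 + m))
(31/15)/(-28) + a(2, 5)*M(2) = (31/15)/(-28) + (-2 - 1*2)*(2²*(-6 + 2)) = (31*(1/15))*(-1/28) + (-2 - 2)*(4*(-4)) = (31/15)*(-1/28) - 4*(-16) = -31/420 + 64 = 26849/420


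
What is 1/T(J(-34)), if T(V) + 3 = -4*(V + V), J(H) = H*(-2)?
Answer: -1/547 ≈ -0.0018282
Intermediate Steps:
J(H) = -2*H
T(V) = -3 - 8*V (T(V) = -3 - 4*(V + V) = -3 - 8*V)
1/T(J(-34)) = 1/(-3 - (-16)*(-34)) = 1/(-3 - 8*68) = 1/(-3 - 544) = 1/(-547) = -1/547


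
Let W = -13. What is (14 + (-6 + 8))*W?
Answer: -208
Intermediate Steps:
(14 + (-6 + 8))*W = (14 + (-6 + 8))*(-13) = (14 + 2)*(-13) = 16*(-13) = -208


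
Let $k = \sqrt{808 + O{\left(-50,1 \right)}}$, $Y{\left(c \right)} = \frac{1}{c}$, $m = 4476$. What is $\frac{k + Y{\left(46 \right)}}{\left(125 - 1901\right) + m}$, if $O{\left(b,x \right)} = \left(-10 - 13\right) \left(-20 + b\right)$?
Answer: $\frac{1}{124200} + \frac{\sqrt{2418}}{2700} \approx 0.01822$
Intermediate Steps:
$O{\left(b,x \right)} = 460 - 23 b$ ($O{\left(b,x \right)} = - 23 \left(-20 + b\right) = 460 - 23 b$)
$k = \sqrt{2418}$ ($k = \sqrt{808 + \left(460 - -1150\right)} = \sqrt{808 + \left(460 + 1150\right)} = \sqrt{808 + 1610} = \sqrt{2418} \approx 49.173$)
$\frac{k + Y{\left(46 \right)}}{\left(125 - 1901\right) + m} = \frac{\sqrt{2418} + \frac{1}{46}}{\left(125 - 1901\right) + 4476} = \frac{\frac{1}{46} + \sqrt{2418}}{-1776 + 4476} = \frac{\frac{1}{46} + \sqrt{2418}}{2700} = \left(\frac{1}{46} + \sqrt{2418}\right) \frac{1}{2700} = \frac{1}{124200} + \frac{\sqrt{2418}}{2700}$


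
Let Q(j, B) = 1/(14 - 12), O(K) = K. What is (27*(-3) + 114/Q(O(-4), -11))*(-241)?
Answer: -35427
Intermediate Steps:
Q(j, B) = ½ (Q(j, B) = 1/2 = ½)
(27*(-3) + 114/Q(O(-4), -11))*(-241) = (27*(-3) + 114/(½))*(-241) = (-81 + 114*2)*(-241) = (-81 + 228)*(-241) = 147*(-241) = -35427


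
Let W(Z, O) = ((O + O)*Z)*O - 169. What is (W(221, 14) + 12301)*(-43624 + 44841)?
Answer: 120195788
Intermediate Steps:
W(Z, O) = -169 + 2*Z*O² (W(Z, O) = ((2*O)*Z)*O - 169 = (2*O*Z)*O - 169 = 2*Z*O² - 169 = -169 + 2*Z*O²)
(W(221, 14) + 12301)*(-43624 + 44841) = ((-169 + 2*221*14²) + 12301)*(-43624 + 44841) = ((-169 + 2*221*196) + 12301)*1217 = ((-169 + 86632) + 12301)*1217 = (86463 + 12301)*1217 = 98764*1217 = 120195788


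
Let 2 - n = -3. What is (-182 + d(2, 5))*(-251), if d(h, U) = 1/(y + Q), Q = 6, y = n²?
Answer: 1415891/31 ≈ 45674.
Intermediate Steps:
n = 5 (n = 2 - 1*(-3) = 2 + 3 = 5)
y = 25 (y = 5² = 25)
d(h, U) = 1/31 (d(h, U) = 1/(25 + 6) = 1/31)
(-182 + d(2, 5))*(-251) = (-182 + 1/31)*(-251) = -5641/31*(-251) = 1415891/31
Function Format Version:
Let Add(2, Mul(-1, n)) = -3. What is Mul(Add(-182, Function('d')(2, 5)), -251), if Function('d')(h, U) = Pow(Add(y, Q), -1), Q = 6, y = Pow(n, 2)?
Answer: Rational(1415891, 31) ≈ 45674.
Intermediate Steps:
n = 5 (n = Add(2, Mul(-1, -3)) = Add(2, 3) = 5)
y = 25 (y = Pow(5, 2) = 25)
Function('d')(h, U) = Rational(1, 31) (Function('d')(h, U) = Pow(Add(25, 6), -1) = Pow(31, -1) = Rational(1, 31))
Mul(Add(-182, Function('d')(2, 5)), -251) = Mul(Add(-182, Rational(1, 31)), -251) = Mul(Rational(-5641, 31), -251) = Rational(1415891, 31)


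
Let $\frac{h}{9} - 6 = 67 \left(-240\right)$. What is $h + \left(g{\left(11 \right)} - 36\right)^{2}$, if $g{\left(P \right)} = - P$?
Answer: $-142457$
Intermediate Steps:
$h = -144666$ ($h = 54 + 9 \cdot 67 \left(-240\right) = 54 + 9 \left(-16080\right) = 54 - 144720 = -144666$)
$h + \left(g{\left(11 \right)} - 36\right)^{2} = -144666 + \left(\left(-1\right) 11 - 36\right)^{2} = -144666 + \left(-11 - 36\right)^{2} = -144666 + \left(-47\right)^{2} = -144666 + 2209 = -142457$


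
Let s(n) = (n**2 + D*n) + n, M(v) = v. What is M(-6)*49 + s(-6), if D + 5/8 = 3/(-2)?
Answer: -1005/4 ≈ -251.25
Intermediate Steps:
D = -17/8 (D = -5/8 + 3/(-2) = -5/8 + 3*(-1/2) = -5/8 - 3/2 = -17/8 ≈ -2.1250)
s(n) = n**2 - 9*n/8 (s(n) = (n**2 - 17*n/8) + n = n**2 - 9*n/8)
M(-6)*49 + s(-6) = -6*49 + (1/8)*(-6)*(-9 + 8*(-6)) = -294 + (1/8)*(-6)*(-9 - 48) = -294 + (1/8)*(-6)*(-57) = -294 + 171/4 = -1005/4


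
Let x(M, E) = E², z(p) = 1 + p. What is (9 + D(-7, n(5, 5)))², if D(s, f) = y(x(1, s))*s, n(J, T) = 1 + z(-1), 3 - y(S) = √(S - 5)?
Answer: 2300 - 336*√11 ≈ 1185.6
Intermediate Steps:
y(S) = 3 - √(-5 + S) (y(S) = 3 - √(S - 5) = 3 - √(-5 + S))
n(J, T) = 1 (n(J, T) = 1 + (1 - 1) = 1 + 0 = 1)
D(s, f) = s*(3 - √(-5 + s²)) (D(s, f) = (3 - √(-5 + s²))*s = s*(3 - √(-5 + s²)))
(9 + D(-7, n(5, 5)))² = (9 - 7*(3 - √(-5 + (-7)²)))² = (9 - 7*(3 - √(-5 + 49)))² = (9 - 7*(3 - √44))² = (9 - 7*(3 - 2*√11))² = (9 + (-21 + 14*√11))² = (-12 + 14*√11)²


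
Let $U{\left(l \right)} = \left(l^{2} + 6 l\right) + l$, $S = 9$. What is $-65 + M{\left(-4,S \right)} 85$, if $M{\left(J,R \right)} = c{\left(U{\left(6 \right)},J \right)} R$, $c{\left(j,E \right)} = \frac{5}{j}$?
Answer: $- \frac{415}{26} \approx -15.962$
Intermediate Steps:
$U{\left(l \right)} = l^{2} + 7 l$
$M{\left(J,R \right)} = \frac{5 R}{78}$ ($M{\left(J,R \right)} = \frac{5}{6 \left(7 + 6\right)} R = \frac{5}{6 \cdot 13} R = \frac{5}{78} R = 5 \cdot \frac{1}{78} R = \frac{5 R}{78}$)
$-65 + M{\left(-4,S \right)} 85 = -65 + \frac{5}{78} \cdot 9 \cdot 85 = -65 + \frac{15}{26} \cdot 85 = -65 + \frac{1275}{26} = - \frac{415}{26}$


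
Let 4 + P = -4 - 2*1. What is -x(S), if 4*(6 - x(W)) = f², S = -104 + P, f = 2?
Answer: -5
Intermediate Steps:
P = -10 (P = -4 + (-4 - 2*1) = -4 + (-4 - 2) = -4 - 6 = -10)
S = -114 (S = -104 - 10 = -114)
x(W) = 5 (x(W) = 6 - ¼*2² = 6 - ¼*4 = 6 - 1 = 5)
-x(S) = -1*5 = -5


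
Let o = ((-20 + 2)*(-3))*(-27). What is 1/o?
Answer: -1/1458 ≈ -0.00068587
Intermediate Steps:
o = -1458 (o = -18*(-3)*(-27) = 54*(-27) = -1458)
1/o = 1/(-1458) = -1/1458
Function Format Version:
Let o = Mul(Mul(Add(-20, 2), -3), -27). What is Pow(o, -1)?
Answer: Rational(-1, 1458) ≈ -0.00068587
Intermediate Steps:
o = -1458 (o = Mul(Mul(-18, -3), -27) = Mul(54, -27) = -1458)
Pow(o, -1) = Pow(-1458, -1) = Rational(-1, 1458)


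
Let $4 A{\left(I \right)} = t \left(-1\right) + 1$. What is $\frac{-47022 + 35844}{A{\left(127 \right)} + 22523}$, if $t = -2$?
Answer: $- \frac{44712}{90095} \approx -0.49628$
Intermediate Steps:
$A{\left(I \right)} = \frac{3}{4}$ ($A{\left(I \right)} = \frac{\left(-2\right) \left(-1\right) + 1}{4} = \frac{2 + 1}{4} = \frac{1}{4} \cdot 3 = \frac{3}{4}$)
$\frac{-47022 + 35844}{A{\left(127 \right)} + 22523} = \frac{-47022 + 35844}{\frac{3}{4} + 22523} = - \frac{11178}{\frac{90095}{4}} = \left(-11178\right) \frac{4}{90095} = - \frac{44712}{90095}$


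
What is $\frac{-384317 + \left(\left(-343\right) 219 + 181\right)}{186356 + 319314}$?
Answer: $- \frac{459253}{505670} \approx -0.90821$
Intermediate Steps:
$\frac{-384317 + \left(\left(-343\right) 219 + 181\right)}{186356 + 319314} = \frac{-384317 + \left(-75117 + 181\right)}{505670} = \left(-384317 - 74936\right) \frac{1}{505670} = \left(-459253\right) \frac{1}{505670} = - \frac{459253}{505670}$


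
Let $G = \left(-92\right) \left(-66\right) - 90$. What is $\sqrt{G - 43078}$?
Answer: $2 i \sqrt{9274} \approx 192.6 i$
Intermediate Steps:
$G = 5982$ ($G = 6072 - 90 = 5982$)
$\sqrt{G - 43078} = \sqrt{5982 - 43078} = \sqrt{-37096} = 2 i \sqrt{9274}$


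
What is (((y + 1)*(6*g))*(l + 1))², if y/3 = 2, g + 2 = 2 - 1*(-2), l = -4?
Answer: 63504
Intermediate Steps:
g = 2 (g = -2 + (2 - 1*(-2)) = -2 + (2 + 2) = -2 + 4 = 2)
y = 6 (y = 3*2 = 6)
(((y + 1)*(6*g))*(l + 1))² = (((6 + 1)*(6*2))*(-4 + 1))² = ((7*12)*(-3))² = (84*(-3))² = (-252)² = 63504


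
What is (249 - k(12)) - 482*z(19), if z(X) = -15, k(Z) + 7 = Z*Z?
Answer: 7342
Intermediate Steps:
k(Z) = -7 + Z² (k(Z) = -7 + Z*Z = -7 + Z²)
(249 - k(12)) - 482*z(19) = (249 - (-7 + 12²)) - 482*(-15) = (249 - (-7 + 144)) + 7230 = (249 - 1*137) + 7230 = (249 - 137) + 7230 = 112 + 7230 = 7342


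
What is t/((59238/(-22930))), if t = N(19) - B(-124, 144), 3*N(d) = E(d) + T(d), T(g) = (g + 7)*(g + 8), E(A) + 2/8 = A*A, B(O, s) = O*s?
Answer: -835122065/118476 ≈ -7048.9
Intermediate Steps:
E(A) = -¼ + A² (E(A) = -¼ + A*A = -¼ + A²)
T(g) = (7 + g)*(8 + g)
N(d) = 223/12 + 5*d + 2*d²/3 (N(d) = ((-¼ + d²) + (56 + d² + 15*d))/3 = (223/4 + 2*d² + 15*d)/3 = 223/12 + 5*d + 2*d²/3)
t = 72841/4 (t = (223/12 + 5*19 + (⅔)*19²) - (-124)*144 = (223/12 + 95 + (⅔)*361) - 1*(-17856) = (223/12 + 95 + 722/3) + 17856 = 1417/4 + 17856 = 72841/4 ≈ 18210.)
t/((59238/(-22930))) = 72841/(4*((59238/(-22930)))) = 72841/(4*((59238*(-1/22930)))) = 72841/(4*(-29619/11465)) = (72841/4)*(-11465/29619) = -835122065/118476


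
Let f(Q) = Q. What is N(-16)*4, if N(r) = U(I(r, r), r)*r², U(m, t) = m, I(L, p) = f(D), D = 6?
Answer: 6144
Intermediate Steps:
I(L, p) = 6
N(r) = 6*r²
N(-16)*4 = (6*(-16)²)*4 = (6*256)*4 = 1536*4 = 6144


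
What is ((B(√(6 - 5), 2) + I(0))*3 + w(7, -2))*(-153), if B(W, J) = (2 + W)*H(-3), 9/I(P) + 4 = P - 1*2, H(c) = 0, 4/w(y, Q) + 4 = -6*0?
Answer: 1683/2 ≈ 841.50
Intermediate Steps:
w(y, Q) = -1 (w(y, Q) = 4/(-4 - 6*0) = 4/(-4 + 0) = 4/(-4) = 4*(-¼) = -1)
I(P) = 9/(-6 + P) (I(P) = 9/(-4 + (P - 1*2)) = 9/(-4 + (P - 2)) = 9/(-4 + (-2 + P)) = 9/(-6 + P))
B(W, J) = 0 (B(W, J) = (2 + W)*0 = 0)
((B(√(6 - 5), 2) + I(0))*3 + w(7, -2))*(-153) = ((0 + 9/(-6 + 0))*3 - 1)*(-153) = ((0 + 9/(-6))*3 - 1)*(-153) = ((0 + 9*(-⅙))*3 - 1)*(-153) = ((0 - 3/2)*3 - 1)*(-153) = (-3/2*3 - 1)*(-153) = (-9/2 - 1)*(-153) = -11/2*(-153) = 1683/2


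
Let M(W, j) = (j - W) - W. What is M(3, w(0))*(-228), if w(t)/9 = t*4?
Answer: 1368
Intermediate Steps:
w(t) = 36*t (w(t) = 9*(t*4) = 9*(4*t) = 36*t)
M(W, j) = j - 2*W
M(3, w(0))*(-228) = (36*0 - 2*3)*(-228) = (0 - 6)*(-228) = -6*(-228) = 1368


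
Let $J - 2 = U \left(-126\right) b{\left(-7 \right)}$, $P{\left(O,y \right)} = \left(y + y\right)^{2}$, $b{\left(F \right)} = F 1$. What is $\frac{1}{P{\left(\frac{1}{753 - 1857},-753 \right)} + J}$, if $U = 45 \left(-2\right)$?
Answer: $\frac{1}{2188658} \approx 4.569 \cdot 10^{-7}$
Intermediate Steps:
$b{\left(F \right)} = F$
$U = -90$
$P{\left(O,y \right)} = 4 y^{2}$ ($P{\left(O,y \right)} = \left(2 y\right)^{2} = 4 y^{2}$)
$J = -79378$ ($J = 2 + \left(-90\right) \left(-126\right) \left(-7\right) = 2 + 11340 \left(-7\right) = 2 - 79380 = -79378$)
$\frac{1}{P{\left(\frac{1}{753 - 1857},-753 \right)} + J} = \frac{1}{4 \left(-753\right)^{2} - 79378} = \frac{1}{4 \cdot 567009 - 79378} = \frac{1}{2268036 - 79378} = \frac{1}{2188658}$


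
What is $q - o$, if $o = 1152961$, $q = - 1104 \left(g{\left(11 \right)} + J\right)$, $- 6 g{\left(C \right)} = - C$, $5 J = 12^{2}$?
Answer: $- \frac{5933901}{5} \approx -1.1868 \cdot 10^{6}$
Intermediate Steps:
$J = \frac{144}{5}$ ($J = \frac{12^{2}}{5} = \frac{1}{5} \cdot 144 = \frac{144}{5} \approx 28.8$)
$g{\left(C \right)} = \frac{C}{6}$ ($g{\left(C \right)} = - \frac{\left(-1\right) C}{6} = \frac{C}{6}$)
$q = - \frac{169096}{5}$ ($q = - 1104 \left(\frac{1}{6} \cdot 11 + \frac{144}{5}\right) = - 1104 \left(\frac{11}{6} + \frac{144}{5}\right) = \left(-1104\right) \frac{919}{30} = - \frac{169096}{5} \approx -33819.0$)
$q - o = - \frac{169096}{5} - 1152961 = - \frac{5933901}{5}$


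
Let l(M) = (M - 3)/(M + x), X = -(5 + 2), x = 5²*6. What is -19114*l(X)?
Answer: 191140/143 ≈ 1336.6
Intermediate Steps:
x = 150 (x = 25*6 = 150)
X = -7 (X = -1*7 = -7)
l(M) = (-3 + M)/(150 + M) (l(M) = (M - 3)/(M + 150) = (-3 + M)/(150 + M))
-19114*l(X) = -19114*(-3 - 7)/(150 - 7) = -19114*(-10)/143 = -19114*(-10/143) = 191140/143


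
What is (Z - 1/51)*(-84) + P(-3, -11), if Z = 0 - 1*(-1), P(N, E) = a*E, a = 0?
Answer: -1400/17 ≈ -82.353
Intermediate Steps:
P(N, E) = 0 (P(N, E) = 0*E = 0)
Z = 1 (Z = 0 + 1 = 1)
(Z - 1/51)*(-84) + P(-3, -11) = (1 - 1/51)*(-84) + 0 = (50/51)*(-84) + 0 = -1400/17 + 0 = -1400/17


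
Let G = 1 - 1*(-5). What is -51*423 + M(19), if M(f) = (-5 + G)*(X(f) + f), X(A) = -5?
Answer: -21559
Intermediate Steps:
G = 6 (G = 1 + 5 = 6)
M(f) = -5 + f (M(f) = (-5 + 6)*(-5 + f) = 1*(-5 + f) = -5 + f)
-51*423 + M(19) = -51*423 + (-5 + 19) = -21573 + 14 = -21559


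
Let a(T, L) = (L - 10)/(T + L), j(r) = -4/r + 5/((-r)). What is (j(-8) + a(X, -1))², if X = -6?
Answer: 22801/3136 ≈ 7.2707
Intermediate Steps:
j(r) = -9/r (j(r) = -4/r + 5*(-1/r) = -4/r - 5/r = -9/r)
a(T, L) = (-10 + L)/(L + T)
(j(-8) + a(X, -1))² = (-9/(-8) + (-10 - 1)/(-1 - 6))² = (-9*(-⅛) - 11/(-7))² = (9/8 - ⅐*(-11))² = (9/8 + 11/7)² = (151/56)² = 22801/3136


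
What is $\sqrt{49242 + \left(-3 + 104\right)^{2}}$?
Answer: $\sqrt{59443} \approx 243.81$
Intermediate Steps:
$\sqrt{49242 + \left(-3 + 104\right)^{2}} = \sqrt{49242 + 101^{2}} = \sqrt{49242 + 10201} = \sqrt{59443}$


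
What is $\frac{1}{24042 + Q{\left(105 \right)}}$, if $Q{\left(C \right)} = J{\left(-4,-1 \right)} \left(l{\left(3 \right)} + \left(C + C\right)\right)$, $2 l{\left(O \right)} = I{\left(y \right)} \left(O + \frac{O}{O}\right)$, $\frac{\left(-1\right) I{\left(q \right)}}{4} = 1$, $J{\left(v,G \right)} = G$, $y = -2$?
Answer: $\frac{1}{23840} \approx 4.1946 \cdot 10^{-5}$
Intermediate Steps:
$I{\left(q \right)} = -4$ ($I{\left(q \right)} = \left(-4\right) 1 = -4$)
$l{\left(O \right)} = -2 - 2 O$ ($l{\left(O \right)} = \frac{\left(-4\right) \left(O + \frac{O}{O}\right)}{2} = \frac{\left(-4\right) \left(O + 1\right)}{2} = \frac{\left(-4\right) \left(1 + O\right)}{2} = \frac{-4 - 4 O}{2} = -2 - 2 O$)
$Q{\left(C \right)} = 8 - 2 C$ ($Q{\left(C \right)} = - (\left(-2 - 6\right) + \left(C + C\right)) = - (\left(-2 - 6\right) + 2 C) = - (-8 + 2 C) = 8 - 2 C$)
$\frac{1}{24042 + Q{\left(105 \right)}} = \frac{1}{24042 + \left(8 - 210\right)} = \frac{1}{24042 - 202} = \frac{1}{23840}$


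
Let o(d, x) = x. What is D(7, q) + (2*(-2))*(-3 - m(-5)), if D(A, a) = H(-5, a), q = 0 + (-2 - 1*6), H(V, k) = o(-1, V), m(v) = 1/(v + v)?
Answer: 33/5 ≈ 6.6000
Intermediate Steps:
m(v) = 1/(2*v)
H(V, k) = V
q = -8 (q = 0 + (-2 - 6) = 0 - 8 = -8)
D(A, a) = -5
D(7, q) + (2*(-2))*(-3 - m(-5)) = -5 + (2*(-2))*(-3 - 1/(2*(-5))) = -5 - 4*(-3 - (-1)/(2*5)) = -5 - 4*(-3 - 1*(-⅒)) = -5 - 4*(-3 + ⅒) = -5 - 4*(-29/10) = -5 + 58/5 = 33/5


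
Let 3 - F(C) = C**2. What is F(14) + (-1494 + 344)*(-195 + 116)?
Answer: 90657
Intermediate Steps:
F(C) = 3 - C**2
F(14) + (-1494 + 344)*(-195 + 116) = (3 - 1*14**2) + (-1494 + 344)*(-195 + 116) = (3 - 1*196) - 1150*(-79) = (3 - 196) + 90850 = -193 + 90850 = 90657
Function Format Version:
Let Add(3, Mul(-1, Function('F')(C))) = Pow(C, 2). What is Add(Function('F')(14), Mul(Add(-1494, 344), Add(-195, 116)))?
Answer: 90657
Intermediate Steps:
Function('F')(C) = Add(3, Mul(-1, Pow(C, 2)))
Add(Function('F')(14), Mul(Add(-1494, 344), Add(-195, 116))) = Add(Add(3, Mul(-1, Pow(14, 2))), Mul(Add(-1494, 344), Add(-195, 116))) = Add(Add(3, Mul(-1, 196)), Mul(-1150, -79)) = Add(Add(3, -196), 90850) = Add(-193, 90850) = 90657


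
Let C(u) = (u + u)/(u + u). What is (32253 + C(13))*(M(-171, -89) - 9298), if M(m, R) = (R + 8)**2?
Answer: -88279198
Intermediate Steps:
M(m, R) = (8 + R)**2
C(u) = 1 (C(u) = (2*u)/((2*u)) = (2*u)*(1/(2*u)) = 1)
(32253 + C(13))*(M(-171, -89) - 9298) = (32253 + 1)*((8 - 89)**2 - 9298) = 32254*((-81)**2 - 9298) = 32254*(6561 - 9298) = 32254*(-2737) = -88279198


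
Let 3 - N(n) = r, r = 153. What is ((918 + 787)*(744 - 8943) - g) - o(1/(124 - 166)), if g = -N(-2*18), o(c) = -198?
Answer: -13979247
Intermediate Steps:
N(n) = -150 (N(n) = 3 - 1*153 = 3 - 153 = -150)
g = 150 (g = -1*(-150) = 150)
((918 + 787)*(744 - 8943) - g) - o(1/(124 - 166)) = ((918 + 787)*(744 - 8943) - 1*150) - 1*(-198) = (1705*(-8199) - 150) + 198 = (-13979295 - 150) + 198 = -13979445 + 198 = -13979247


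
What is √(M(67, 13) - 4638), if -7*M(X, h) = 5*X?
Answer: I*√229607/7 ≈ 68.453*I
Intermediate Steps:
M(X, h) = -5*X/7
√(M(67, 13) - 4638) = √(-5/7*67 - 4638) = √(-335/7 - 4638) = √(-32801/7) = I*√229607/7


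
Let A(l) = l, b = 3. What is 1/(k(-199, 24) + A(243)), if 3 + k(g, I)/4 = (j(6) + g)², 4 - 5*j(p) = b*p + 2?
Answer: 25/4094259 ≈ 6.1061e-6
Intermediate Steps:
j(p) = ⅖ - 3*p/5 (j(p) = ⅘ - (3*p + 2)/5 = ⅘ - (2 + 3*p)/5 = ⅘ + (-⅖ - 3*p/5) = ⅖ - 3*p/5)
k(g, I) = -12 + 4*(-16/5 + g)² (k(g, I) = -12 + 4*((⅖ - ⅗*6) + g)² = -12 + 4*((⅖ - 18/5) + g)² = -12 + 4*(-16/5 + g)²)
1/(k(-199, 24) + A(243)) = 1/((-12 + 4*(-16 + 5*(-199))²/25) + 243) = 1/((-12 + 4*(-16 - 995)²/25) + 243) = 1/((-12 + (4/25)*(-1011)²) + 243) = 1/((-12 + (4/25)*1022121) + 243) = 1/((-12 + 4088484/25) + 243) = 1/(4088184/25 + 243) = 1/(4094259/25) = 25/4094259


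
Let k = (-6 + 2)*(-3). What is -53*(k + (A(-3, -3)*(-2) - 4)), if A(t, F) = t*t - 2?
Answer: 318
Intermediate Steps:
A(t, F) = -2 + t² (A(t, F) = t² - 2 = -2 + t²)
k = 12 (k = -4*(-3) = 12)
-53*(k + (A(-3, -3)*(-2) - 4)) = -53*(12 + ((-2 + (-3)²)*(-2) - 4)) = -53*(12 + ((-2 + 9)*(-2) - 4)) = -53*(12 + (7*(-2) - 4)) = -53*(12 + (-14 - 4)) = -53*(12 - 18) = -53*(-6) = 318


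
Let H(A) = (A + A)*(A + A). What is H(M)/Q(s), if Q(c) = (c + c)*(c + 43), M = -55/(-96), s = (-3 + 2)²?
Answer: 275/18432 ≈ 0.014920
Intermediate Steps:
s = 1 (s = (-1)² = 1)
M = 55/96 (M = -55*(-1/96) = 55/96 ≈ 0.57292)
Q(c) = 2*c*(43 + c) (Q(c) = (2*c)*(43 + c) = 2*c*(43 + c))
H(A) = 4*A² (H(A) = (2*A)*(2*A) = 4*A²)
H(M)/Q(s) = (4*(55/96)²)/((2*1*(43 + 1))) = (4*(3025/9216))/((2*1*44)) = (3025/2304)/88 = (3025/2304)*(1/88) = 275/18432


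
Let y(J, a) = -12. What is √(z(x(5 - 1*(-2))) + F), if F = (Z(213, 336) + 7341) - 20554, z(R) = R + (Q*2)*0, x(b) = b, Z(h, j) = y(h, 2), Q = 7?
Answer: I*√13218 ≈ 114.97*I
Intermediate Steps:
Z(h, j) = -12
z(R) = R (z(R) = R + (7*2)*0 = R + 14*0 = R + 0 = R)
F = -13225 (F = (-12 + 7341) - 20554 = 7329 - 20554 = -13225)
√(z(x(5 - 1*(-2))) + F) = √((5 - 1*(-2)) - 13225) = √((5 + 2) - 13225) = √(7 - 13225) = √(-13218) = I*√13218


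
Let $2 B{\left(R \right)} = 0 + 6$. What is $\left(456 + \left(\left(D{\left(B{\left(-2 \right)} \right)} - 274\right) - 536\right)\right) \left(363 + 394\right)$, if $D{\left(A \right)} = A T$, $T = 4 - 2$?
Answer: $-263436$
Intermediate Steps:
$T = 2$ ($T = 4 - 2 = 2$)
$B{\left(R \right)} = 3$ ($B{\left(R \right)} = \frac{0 + 6}{2} = \frac{1}{2} \cdot 6 = 3$)
$D{\left(A \right)} = 2 A$ ($D{\left(A \right)} = A 2 = 2 A$)
$\left(456 + \left(\left(D{\left(B{\left(-2 \right)} \right)} - 274\right) - 536\right)\right) \left(363 + 394\right) = \left(456 + \left(\left(2 \cdot 3 - 274\right) - 536\right)\right) \left(363 + 394\right) = \left(456 + \left(\left(6 - 274\right) - 536\right)\right) 757 = \left(456 - 804\right) 757 = \left(-348\right) 757 = -263436$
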